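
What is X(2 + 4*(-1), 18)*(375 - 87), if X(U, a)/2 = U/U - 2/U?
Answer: 1152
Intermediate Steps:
X(U, a) = 2 - 4/U (X(U, a) = 2*(U/U - 2/U) = 2*(1 - 2/U) = 2 - 4/U)
X(2 + 4*(-1), 18)*(375 - 87) = (2 - 4/(2 + 4*(-1)))*(375 - 87) = (2 - 4/(2 - 4))*288 = (2 - 4/(-2))*288 = (2 - 4*(-1/2))*288 = (2 + 2)*288 = 4*288 = 1152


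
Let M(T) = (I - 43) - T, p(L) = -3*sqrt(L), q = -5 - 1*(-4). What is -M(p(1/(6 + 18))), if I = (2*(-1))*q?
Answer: 41 - sqrt(6)/4 ≈ 40.388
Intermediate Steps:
q = -1 (q = -5 + 4 = -1)
I = 2 (I = (2*(-1))*(-1) = -2*(-1) = 2)
M(T) = -41 - T (M(T) = (2 - 43) - T = -41 - T)
-M(p(1/(6 + 18))) = -(-41 - (-3)*sqrt(1/(6 + 18))) = -(-41 - (-3)*sqrt(1/24)) = -(-41 - (-3)*sqrt(6)/12) = -(-41 - (-1)*sqrt(6)/4) = -(-41 + sqrt(6)/4) = 41 - sqrt(6)/4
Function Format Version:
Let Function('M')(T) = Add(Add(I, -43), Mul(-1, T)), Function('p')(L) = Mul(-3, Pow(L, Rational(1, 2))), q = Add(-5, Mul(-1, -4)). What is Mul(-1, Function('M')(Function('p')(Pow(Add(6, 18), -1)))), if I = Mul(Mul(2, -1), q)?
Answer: Add(41, Mul(Rational(-1, 4), Pow(6, Rational(1, 2)))) ≈ 40.388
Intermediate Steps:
q = -1 (q = Add(-5, 4) = -1)
I = 2 (I = Mul(Mul(2, -1), -1) = Mul(-2, -1) = 2)
Function('M')(T) = Add(-41, Mul(-1, T)) (Function('M')(T) = Add(Add(2, -43), Mul(-1, T)) = Add(-41, Mul(-1, T)))
Mul(-1, Function('M')(Function('p')(Pow(Add(6, 18), -1)))) = Mul(-1, Add(-41, Mul(-1, Mul(-3, Pow(Pow(Add(6, 18), -1), Rational(1, 2)))))) = Mul(-1, Add(-41, Mul(-1, Mul(-3, Pow(Pow(24, -1), Rational(1, 2)))))) = Mul(-1, Add(-41, Mul(-1, Mul(-3, Pow(Rational(1, 24), Rational(1, 2)))))) = Mul(-1, Add(-41, Mul(-1, Mul(-3, Mul(Rational(1, 12), Pow(6, Rational(1, 2))))))) = Mul(-1, Add(-41, Mul(-1, Mul(Rational(-1, 4), Pow(6, Rational(1, 2)))))) = Mul(-1, Add(-41, Mul(Rational(1, 4), Pow(6, Rational(1, 2))))) = Add(41, Mul(Rational(-1, 4), Pow(6, Rational(1, 2))))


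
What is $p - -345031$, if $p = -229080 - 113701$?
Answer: $2250$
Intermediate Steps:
$p = -342781$ ($p = -229080 - 113701 = -342781$)
$p - -345031 = -342781 - -345031 = -342781 + 345031 = 2250$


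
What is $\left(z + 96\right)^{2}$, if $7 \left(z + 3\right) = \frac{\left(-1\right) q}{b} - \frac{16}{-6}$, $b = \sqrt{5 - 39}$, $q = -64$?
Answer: $\frac{65355425}{7497} - \frac{125504 i \sqrt{34}}{2499} \approx 8717.5 - 292.84 i$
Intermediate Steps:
$b = i \sqrt{34}$ ($b = \sqrt{-34} = i \sqrt{34} \approx 5.8309 i$)
$z = - \frac{55}{21} - \frac{32 i \sqrt{34}}{119}$ ($z = -3 + \frac{\frac{\left(-1\right) \left(-64\right)}{i \sqrt{34}} - \frac{16}{-6}}{7} = -3 + \frac{64 \left(- \frac{i \sqrt{34}}{34}\right) - - \frac{8}{3}}{7} = -3 + \frac{- \frac{32 i \sqrt{34}}{17} + \frac{8}{3}}{7} = -3 + \frac{\frac{8}{3} - \frac{32 i \sqrt{34}}{17}}{7} = -3 + \left(\frac{8}{21} - \frac{32 i \sqrt{34}}{119}\right) = - \frac{55}{21} - \frac{32 i \sqrt{34}}{119} \approx -2.619 - 1.568 i$)
$\left(z + 96\right)^{2} = \left(\left(- \frac{55}{21} - \frac{32 i \sqrt{34}}{119}\right) + 96\right)^{2} = \left(\frac{1961}{21} - \frac{32 i \sqrt{34}}{119}\right)^{2}$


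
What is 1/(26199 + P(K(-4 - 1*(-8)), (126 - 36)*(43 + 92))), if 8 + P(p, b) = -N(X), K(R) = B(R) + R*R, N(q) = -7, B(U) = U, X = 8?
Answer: 1/26198 ≈ 3.8171e-5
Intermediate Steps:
K(R) = R + R² (K(R) = R + R*R = R + R²)
P(p, b) = -1 (P(p, b) = -8 - 1*(-7) = -8 + 7 = -1)
1/(26199 + P(K(-4 - 1*(-8)), (126 - 36)*(43 + 92))) = 1/(26199 - 1) = 1/26198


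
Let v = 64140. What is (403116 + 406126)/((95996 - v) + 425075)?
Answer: 809242/456931 ≈ 1.7710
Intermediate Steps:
(403116 + 406126)/((95996 - v) + 425075) = (403116 + 406126)/((95996 - 1*64140) + 425075) = 809242/((95996 - 64140) + 425075) = 809242/(31856 + 425075) = 809242/456931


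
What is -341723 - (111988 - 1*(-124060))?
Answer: -577771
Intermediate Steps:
-341723 - (111988 - 1*(-124060)) = -341723 - (111988 + 124060) = -341723 - 1*236048 = -341723 - 236048 = -577771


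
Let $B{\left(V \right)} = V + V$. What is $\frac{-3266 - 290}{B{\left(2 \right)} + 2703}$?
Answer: $- \frac{3556}{2707} \approx -1.3136$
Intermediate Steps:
$B{\left(V \right)} = 2 V$
$\frac{-3266 - 290}{B{\left(2 \right)} + 2703} = \frac{-3266 - 290}{2 \cdot 2 + 2703} = - \frac{3556}{4 + 2703} = - \frac{3556}{2707}$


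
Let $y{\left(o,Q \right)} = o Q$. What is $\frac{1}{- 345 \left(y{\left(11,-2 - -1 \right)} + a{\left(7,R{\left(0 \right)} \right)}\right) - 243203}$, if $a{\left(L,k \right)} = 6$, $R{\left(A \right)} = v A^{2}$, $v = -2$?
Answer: $- \frac{1}{241478} \approx -4.1412 \cdot 10^{-6}$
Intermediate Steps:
$R{\left(A \right)} = - 2 A^{2}$
$y{\left(o,Q \right)} = Q o$
$\frac{1}{- 345 \left(y{\left(11,-2 - -1 \right)} + a{\left(7,R{\left(0 \right)} \right)}\right) - 243203} = \frac{1}{- 345 \left(\left(-2 - -1\right) 11 + 6\right) - 243203} = \frac{1}{- 345 \left(\left(-2 + 1\right) 11 + 6\right) - 243203} = \frac{1}{- 345 \left(\left(-1\right) 11 + 6\right) - 243203} = \frac{1}{- 345 \left(-11 + 6\right) - 243203} = \frac{1}{\left(-345\right) \left(-5\right) - 243203} = \frac{1}{1725 - 243203} = \frac{1}{-241478} = - \frac{1}{241478}$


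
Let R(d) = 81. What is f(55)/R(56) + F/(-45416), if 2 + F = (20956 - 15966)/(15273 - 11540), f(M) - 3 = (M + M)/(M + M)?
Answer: 169588067/3433143042 ≈ 0.049397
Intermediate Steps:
f(M) = 4 (f(M) = 3 + (M + M)/(M + M) = 3 + (2*M)/((2*M)) = 3 + (2*M)*(1/(2*M)) = 3 + 1 = 4)
F = -2476/3733 (F = -2 + (20956 - 15966)/(15273 - 11540) = -2 + 4990/3733 = -2476/3733 ≈ -0.66327)
f(55)/R(56) + F/(-45416) = 4/81 - 2476/3733/(-45416) = 4*(1/81) - 2476/3733*(-1/45416) = 4/81 + 619/42384482 = 169588067/3433143042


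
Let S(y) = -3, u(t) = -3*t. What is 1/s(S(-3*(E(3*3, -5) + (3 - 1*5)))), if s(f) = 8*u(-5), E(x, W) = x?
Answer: 1/120 ≈ 0.0083333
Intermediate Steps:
s(f) = 120 (s(f) = 8*(-3*(-5)) = 8*15 = 120)
1/s(S(-3*(E(3*3, -5) + (3 - 1*5)))) = 1/120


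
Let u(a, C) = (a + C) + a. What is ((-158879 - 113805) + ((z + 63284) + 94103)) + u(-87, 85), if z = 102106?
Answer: -13280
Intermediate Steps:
u(a, C) = C + 2*a (u(a, C) = (C + a) + a = C + 2*a)
((-158879 - 113805) + ((z + 63284) + 94103)) + u(-87, 85) = ((-158879 - 113805) + ((102106 + 63284) + 94103)) + (85 + 2*(-87)) = (-272684 + (165390 + 94103)) + (85 - 174) = (-272684 + 259493) - 89 = -13191 - 89 = -13280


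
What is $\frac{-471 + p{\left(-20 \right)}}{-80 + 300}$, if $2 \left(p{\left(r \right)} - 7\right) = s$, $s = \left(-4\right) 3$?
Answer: $- \frac{47}{22} \approx -2.1364$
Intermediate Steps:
$s = -12$
$p{\left(r \right)} = 1$ ($p{\left(r \right)} = 7 + \frac{1}{2} \left(-12\right) = 7 - 6 = 1$)
$\frac{-471 + p{\left(-20 \right)}}{-80 + 300} = \frac{-471 + 1}{-80 + 300} = - \frac{470}{220} = \left(-470\right) \frac{1}{220} = - \frac{47}{22}$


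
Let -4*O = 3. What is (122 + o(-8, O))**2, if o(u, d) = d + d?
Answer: 58081/4 ≈ 14520.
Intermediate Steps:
O = -3/4 (O = -1/4*3 = -3/4 ≈ -0.75000)
o(u, d) = 2*d
(122 + o(-8, O))**2 = (122 + 2*(-3/4))**2 = (122 - 3/2)**2 = (241/2)**2 = 58081/4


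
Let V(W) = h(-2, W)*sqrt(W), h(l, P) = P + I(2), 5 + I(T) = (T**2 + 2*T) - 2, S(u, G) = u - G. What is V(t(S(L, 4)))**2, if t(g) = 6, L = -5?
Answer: 294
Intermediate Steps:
I(T) = -7 + T**2 + 2*T (I(T) = -5 + ((T**2 + 2*T) - 2) = -5 + (-2 + T**2 + 2*T) = -7 + T**2 + 2*T)
h(l, P) = 1 + P (h(l, P) = P + (-7 + 2**2 + 2*2) = P + (-7 + 4 + 4) = P + 1 = 1 + P)
V(W) = sqrt(W)*(1 + W) (V(W) = (1 + W)*sqrt(W) = sqrt(W)*(1 + W))
V(t(S(L, 4)))**2 = (sqrt(6)*(1 + 6))**2 = (sqrt(6)*7)**2 = (7*sqrt(6))**2 = 294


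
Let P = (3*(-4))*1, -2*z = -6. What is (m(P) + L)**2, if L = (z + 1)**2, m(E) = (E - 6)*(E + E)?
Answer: 200704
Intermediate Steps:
z = 3 (z = -1/2*(-6) = 3)
P = -12 (P = -12*1 = -12)
m(E) = 2*E*(-6 + E) (m(E) = (-6 + E)*(2*E) = 2*E*(-6 + E))
L = 16 (L = (3 + 1)**2 = 4**2 = 16)
(m(P) + L)**2 = (2*(-12)*(-6 - 12) + 16)**2 = (2*(-12)*(-18) + 16)**2 = (432 + 16)**2 = 448**2 = 200704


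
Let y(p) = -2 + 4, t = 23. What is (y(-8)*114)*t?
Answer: 5244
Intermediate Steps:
y(p) = 2
(y(-8)*114)*t = (2*114)*23 = 228*23 = 5244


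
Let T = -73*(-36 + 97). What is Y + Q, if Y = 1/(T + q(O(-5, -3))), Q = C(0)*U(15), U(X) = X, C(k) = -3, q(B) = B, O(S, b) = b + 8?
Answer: -200161/4448 ≈ -45.000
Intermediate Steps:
O(S, b) = 8 + b
T = -4453 (T = -73*61 = -4453)
Q = -45 (Q = -3*15 = -45)
Y = -1/4448 (Y = 1/(-4453 + (8 - 3)) = 1/(-4453 + 5) = 1/(-4448) = -1/4448 ≈ -0.00022482)
Y + Q = -1/4448 - 45 = -200161/4448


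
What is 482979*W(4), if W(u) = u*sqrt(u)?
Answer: 3863832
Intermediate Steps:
W(u) = u**(3/2)
482979*W(4) = 482979*4**(3/2) = 482979*8 = 3863832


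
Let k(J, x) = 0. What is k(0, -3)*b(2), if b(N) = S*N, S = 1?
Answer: 0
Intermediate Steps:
b(N) = N (b(N) = 1*N = N)
k(0, -3)*b(2) = 0*2 = 0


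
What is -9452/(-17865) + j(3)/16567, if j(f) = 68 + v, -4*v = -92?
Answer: 158216999/295969455 ≈ 0.53457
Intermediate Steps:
v = 23 (v = -¼*(-92) = 23)
j(f) = 91 (j(f) = 68 + 23 = 91)
-9452/(-17865) + j(3)/16567 = -9452/(-17865) + 91/16567 = -9452*(-1/17865) + 91*(1/16567) = 9452/17865 + 91/16567 = 158216999/295969455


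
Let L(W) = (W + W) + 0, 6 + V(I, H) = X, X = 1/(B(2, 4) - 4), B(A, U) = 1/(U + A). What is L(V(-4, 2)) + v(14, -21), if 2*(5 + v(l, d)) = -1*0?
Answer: -403/23 ≈ -17.522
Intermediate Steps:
B(A, U) = 1/(A + U)
X = -6/23 (X = 1/(1/(2 + 4) - 4) = 1/(1/6 - 4) = 1/(⅙ - 4) = 1/(-23/6) = -6/23 ≈ -0.26087)
v(l, d) = -5 (v(l, d) = -5 + (-1*0)/2 = -5 + (½)*0 = -5 + 0 = -5)
V(I, H) = -144/23 (V(I, H) = -6 - 6/23 = -144/23)
L(W) = 2*W (L(W) = 2*W + 0 = 2*W)
L(V(-4, 2)) + v(14, -21) = 2*(-144/23) - 5 = -288/23 - 5 = -403/23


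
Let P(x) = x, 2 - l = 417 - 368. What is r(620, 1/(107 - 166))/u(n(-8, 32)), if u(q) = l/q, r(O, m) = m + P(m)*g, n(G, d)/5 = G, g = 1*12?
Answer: -520/2773 ≈ -0.18752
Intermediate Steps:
g = 12
l = -47 (l = 2 - (417 - 368) = 2 - 1*49 = 2 - 49 = -47)
n(G, d) = 5*G
r(O, m) = 13*m (r(O, m) = m + m*12 = m + 12*m = 13*m)
u(q) = -47/q
r(620, 1/(107 - 166))/u(n(-8, 32)) = (13/(107 - 166))/((-47/(5*(-8)))) = (13/(-59))/((-47/(-40))) = (13*(-1/59))/((-47*(-1/40))) = -13/(59*47/40) = -13/59*40/47 = -520/2773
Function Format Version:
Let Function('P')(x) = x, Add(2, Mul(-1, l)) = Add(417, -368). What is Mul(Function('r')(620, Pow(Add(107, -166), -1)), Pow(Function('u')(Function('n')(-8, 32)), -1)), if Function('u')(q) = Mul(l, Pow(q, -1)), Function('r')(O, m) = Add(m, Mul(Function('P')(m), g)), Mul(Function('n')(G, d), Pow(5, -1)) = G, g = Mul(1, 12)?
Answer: Rational(-520, 2773) ≈ -0.18752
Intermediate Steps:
g = 12
l = -47 (l = Add(2, Mul(-1, Add(417, -368))) = Add(2, Mul(-1, 49)) = Add(2, -49) = -47)
Function('n')(G, d) = Mul(5, G)
Function('r')(O, m) = Mul(13, m) (Function('r')(O, m) = Add(m, Mul(m, 12)) = Add(m, Mul(12, m)) = Mul(13, m))
Function('u')(q) = Mul(-47, Pow(q, -1))
Mul(Function('r')(620, Pow(Add(107, -166), -1)), Pow(Function('u')(Function('n')(-8, 32)), -1)) = Mul(Mul(13, Pow(Add(107, -166), -1)), Pow(Mul(-47, Pow(Mul(5, -8), -1)), -1)) = Mul(Mul(13, Pow(-59, -1)), Pow(Mul(-47, Pow(-40, -1)), -1)) = Mul(Mul(13, Rational(-1, 59)), Pow(Mul(-47, Rational(-1, 40)), -1)) = Mul(Rational(-13, 59), Pow(Rational(47, 40), -1)) = Mul(Rational(-13, 59), Rational(40, 47)) = Rational(-520, 2773)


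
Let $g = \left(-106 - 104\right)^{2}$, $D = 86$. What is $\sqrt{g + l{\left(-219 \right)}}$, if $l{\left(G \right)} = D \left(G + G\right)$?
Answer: $4 \sqrt{402} \approx 80.2$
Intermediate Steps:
$g = 44100$ ($g = \left(-210\right)^{2} = 44100$)
$l{\left(G \right)} = 172 G$ ($l{\left(G \right)} = 86 \left(G + G\right) = 86 \cdot 2 G = 172 G$)
$\sqrt{g + l{\left(-219 \right)}} = \sqrt{44100 + 172 \left(-219\right)} = \sqrt{44100 - 37668} = \sqrt{6432} = 4 \sqrt{402}$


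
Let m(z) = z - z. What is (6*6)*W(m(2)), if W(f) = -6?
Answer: -216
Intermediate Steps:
m(z) = 0
(6*6)*W(m(2)) = (6*6)*(-6) = 36*(-6) = -216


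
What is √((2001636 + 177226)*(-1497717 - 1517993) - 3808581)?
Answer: 7*I*√134098361849 ≈ 2.5634e+6*I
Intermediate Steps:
√((2001636 + 177226)*(-1497717 - 1517993) - 3808581) = √(2178862*(-3015710) - 3808581) = √(-6570815922020 - 3808581) = √(-6570819730601) = 7*I*√134098361849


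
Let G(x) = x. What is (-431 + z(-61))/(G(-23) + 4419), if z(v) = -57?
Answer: -122/1099 ≈ -0.11101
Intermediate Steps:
(-431 + z(-61))/(G(-23) + 4419) = (-431 - 57)/(-23 + 4419) = -488/4396 = -488*1/4396 = -122/1099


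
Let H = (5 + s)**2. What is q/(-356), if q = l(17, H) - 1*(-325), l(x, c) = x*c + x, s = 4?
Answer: -1719/356 ≈ -4.8287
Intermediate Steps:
H = 81 (H = (5 + 4)**2 = 9**2 = 81)
l(x, c) = x + c*x (l(x, c) = c*x + x = x + c*x)
q = 1719 (q = 17*(1 + 81) - 1*(-325) = 17*82 + 325 = 1394 + 325 = 1719)
q/(-356) = 1719/(-356) = -1/356*1719 = -1719/356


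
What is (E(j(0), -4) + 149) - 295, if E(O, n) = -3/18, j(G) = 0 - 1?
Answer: -877/6 ≈ -146.17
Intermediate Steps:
j(G) = -1
E(O, n) = -1/6 (E(O, n) = -3*1/18 = -1/6)
(E(j(0), -4) + 149) - 295 = (-1/6 + 149) - 295 = 893/6 - 295 = -877/6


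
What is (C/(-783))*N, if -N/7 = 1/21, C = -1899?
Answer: -211/261 ≈ -0.80843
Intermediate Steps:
N = -⅓ (N = -7/21 = -7*1/21 = -⅓ ≈ -0.33333)
(C/(-783))*N = -1899/(-783)*(-⅓) = -1899*(-1/783)*(-⅓) = (211/87)*(-⅓) = -211/261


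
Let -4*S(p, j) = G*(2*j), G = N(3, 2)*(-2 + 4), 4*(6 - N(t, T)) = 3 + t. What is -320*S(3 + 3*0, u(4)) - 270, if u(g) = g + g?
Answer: 11250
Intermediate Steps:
N(t, T) = 21/4 - t/4 (N(t, T) = 6 - (3 + t)/4 = 6 + (-¾ - t/4) = 21/4 - t/4)
G = 9 (G = (21/4 - ¼*3)*(-2 + 4) = (21/4 - ¾)*2 = (9/2)*2 = 9)
u(g) = 2*g
S(p, j) = -9*j/2 (S(p, j) = -9*2*j/4 = -9*j/2)
-320*S(3 + 3*0, u(4)) - 270 = -(-1440)*2*4 - 270 = -(-1440)*8 - 270 = -320*(-36) - 270 = 11520 - 270 = 11250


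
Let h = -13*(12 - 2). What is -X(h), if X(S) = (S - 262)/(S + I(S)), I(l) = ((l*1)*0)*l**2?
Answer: -196/65 ≈ -3.0154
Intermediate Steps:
I(l) = 0 (I(l) = (l*0)*l**2 = 0*l**2 = 0)
h = -130 (h = -13*10 = -130)
X(S) = (-262 + S)/S (X(S) = (S - 262)/(S + 0) = (-262 + S)/S)
-X(h) = -(-262 - 130)/(-130) = -(-1)*(-392)/130 = -1*196/65 = -196/65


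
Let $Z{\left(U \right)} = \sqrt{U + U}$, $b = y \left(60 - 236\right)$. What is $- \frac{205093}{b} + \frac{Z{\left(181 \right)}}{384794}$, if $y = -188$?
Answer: $- \frac{205093}{33088} + \frac{\sqrt{362}}{384794} \approx -6.1984$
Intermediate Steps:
$b = 33088$ ($b = - 188 \left(60 - 236\right) = \left(-188\right) \left(-176\right) = 33088$)
$Z{\left(U \right)} = \sqrt{2} \sqrt{U}$ ($Z{\left(U \right)} = \sqrt{2 U} = \sqrt{2} \sqrt{U}$)
$- \frac{205093}{b} + \frac{Z{\left(181 \right)}}{384794} = - \frac{205093}{33088} + \frac{\sqrt{2} \sqrt{181}}{384794} = \left(-205093\right) \frac{1}{33088} + \sqrt{362} \cdot \frac{1}{384794} = - \frac{205093}{33088} + \frac{\sqrt{362}}{384794}$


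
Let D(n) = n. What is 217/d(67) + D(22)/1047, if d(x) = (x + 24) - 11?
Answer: 228959/83760 ≈ 2.7335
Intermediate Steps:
d(x) = 13 + x (d(x) = (24 + x) - 11 = 13 + x)
217/d(67) + D(22)/1047 = 217/(13 + 67) + 22/1047 = 217/80 + 22*(1/1047) = 217*(1/80) + 22/1047 = 217/80 + 22/1047 = 228959/83760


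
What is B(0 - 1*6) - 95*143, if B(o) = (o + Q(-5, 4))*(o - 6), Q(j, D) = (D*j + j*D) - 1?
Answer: -13021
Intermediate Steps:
Q(j, D) = -1 + 2*D*j (Q(j, D) = (D*j + D*j) - 1 = 2*D*j - 1 = -1 + 2*D*j)
B(o) = (-41 + o)*(-6 + o) (B(o) = (o + (-1 + 2*4*(-5)))*(o - 6) = (o + (-1 - 40))*(-6 + o) = (o - 41)*(-6 + o) = (-41 + o)*(-6 + o))
B(0 - 1*6) - 95*143 = (246 + (0 - 1*6)² - 47*(0 - 1*6)) - 95*143 = (246 + (0 - 6)² - 47*(0 - 6)) - 13585 = (246 + (-6)² - 47*(-6)) - 13585 = (246 + 36 + 282) - 13585 = 564 - 13585 = -13021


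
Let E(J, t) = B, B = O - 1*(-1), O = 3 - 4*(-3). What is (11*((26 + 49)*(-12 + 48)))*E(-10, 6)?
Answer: 475200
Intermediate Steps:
O = 15 (O = 3 + 12 = 15)
B = 16 (B = 15 - 1*(-1) = 15 + 1 = 16)
E(J, t) = 16
(11*((26 + 49)*(-12 + 48)))*E(-10, 6) = (11*((26 + 49)*(-12 + 48)))*16 = (11*(75*36))*16 = (11*2700)*16 = 29700*16 = 475200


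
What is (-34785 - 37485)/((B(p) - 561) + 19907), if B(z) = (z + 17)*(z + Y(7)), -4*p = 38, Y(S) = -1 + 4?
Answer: -289080/77189 ≈ -3.7451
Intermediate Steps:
Y(S) = 3
p = -19/2 (p = -1/4*38 = -19/2 ≈ -9.5000)
B(z) = (3 + z)*(17 + z) (B(z) = (z + 17)*(z + 3) = (17 + z)*(3 + z) = (3 + z)*(17 + z))
(-34785 - 37485)/((B(p) - 561) + 19907) = (-34785 - 37485)/(((51 + (-19/2)**2 + 20*(-19/2)) - 561) + 19907) = -72270/(((51 + 361/4 - 190) - 561) + 19907) = -72270/((-195/4 - 561) + 19907) = -72270/(-2439/4 + 19907) = -72270/77189/4 = -72270*4/77189 = -289080/77189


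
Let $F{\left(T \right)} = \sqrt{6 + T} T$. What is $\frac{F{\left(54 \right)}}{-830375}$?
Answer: $- \frac{108 \sqrt{15}}{830375} \approx -0.00050373$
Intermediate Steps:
$F{\left(T \right)} = T \sqrt{6 + T}$
$\frac{F{\left(54 \right)}}{-830375} = \frac{54 \sqrt{6 + 54}}{-830375} = 54 \sqrt{60} \left(- \frac{1}{830375}\right) = 54 \cdot 2 \sqrt{15} \left(- \frac{1}{830375}\right) = 108 \sqrt{15} \left(- \frac{1}{830375}\right) = - \frac{108 \sqrt{15}}{830375}$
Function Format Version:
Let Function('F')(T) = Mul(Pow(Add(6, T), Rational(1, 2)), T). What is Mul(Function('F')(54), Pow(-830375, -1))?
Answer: Mul(Rational(-108, 830375), Pow(15, Rational(1, 2))) ≈ -0.00050373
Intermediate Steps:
Function('F')(T) = Mul(T, Pow(Add(6, T), Rational(1, 2)))
Mul(Function('F')(54), Pow(-830375, -1)) = Mul(Mul(54, Pow(Add(6, 54), Rational(1, 2))), Pow(-830375, -1)) = Mul(Mul(54, Pow(60, Rational(1, 2))), Rational(-1, 830375)) = Mul(Mul(54, Mul(2, Pow(15, Rational(1, 2)))), Rational(-1, 830375)) = Mul(Mul(108, Pow(15, Rational(1, 2))), Rational(-1, 830375)) = Mul(Rational(-108, 830375), Pow(15, Rational(1, 2)))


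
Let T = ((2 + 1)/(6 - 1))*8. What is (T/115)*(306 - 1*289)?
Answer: 408/575 ≈ 0.70957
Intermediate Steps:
T = 24/5 (T = (3/5)*8 = (3*(⅕))*8 = (⅗)*8 = 24/5 ≈ 4.8000)
(T/115)*(306 - 1*289) = ((24/5)/115)*(306 - 1*289) = ((24/5)*(1/115))*(306 - 289) = (24/575)*17 = 408/575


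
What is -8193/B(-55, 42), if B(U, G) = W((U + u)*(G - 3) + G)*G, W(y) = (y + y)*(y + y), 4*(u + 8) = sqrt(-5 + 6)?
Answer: -5462/647945487 ≈ -8.4297e-6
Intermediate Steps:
u = -31/4 (u = -8 + sqrt(-5 + 6)/4 = -8 + sqrt(1)/4 = -8 + (1/4)*1 = -8 + 1/4 = -31/4 ≈ -7.7500)
W(y) = 4*y**2 (W(y) = (2*y)*(2*y) = 4*y**2)
B(U, G) = 4*G*(G + (-3 + G)*(-31/4 + U))**2 (B(U, G) = (4*((U - 31/4)*(G - 3) + G)**2)*G = (4*((-31/4 + U)*(-3 + G) + G)**2)*G = (4*((-3 + G)*(-31/4 + U) + G)**2)*G = (4*(G + (-3 + G)*(-31/4 + U))**2)*G = 4*G*(G + (-3 + G)*(-31/4 + U))**2)
-8193/B(-55, 42) = -8193*2/(21*(93 - 27*42 - 12*(-55) + 4*42*(-55))**2) = -8193*2/(21*(93 - 1134 + 660 - 9240)**2) = -8193/((1/4)*42*(-9621)**2) = -8193/((1/4)*42*92563641) = -8193/1943836461/2 = -8193*2/1943836461 = -5462/647945487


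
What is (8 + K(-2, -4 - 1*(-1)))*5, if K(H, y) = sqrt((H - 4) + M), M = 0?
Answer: 40 + 5*I*sqrt(6) ≈ 40.0 + 12.247*I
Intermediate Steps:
K(H, y) = sqrt(-4 + H) (K(H, y) = sqrt((H - 4) + 0) = sqrt((-4 + H) + 0) = sqrt(-4 + H))
(8 + K(-2, -4 - 1*(-1)))*5 = (8 + sqrt(-4 - 2))*5 = (8 + sqrt(-6))*5 = (8 + I*sqrt(6))*5 = 40 + 5*I*sqrt(6)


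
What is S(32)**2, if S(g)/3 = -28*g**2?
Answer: 7398752256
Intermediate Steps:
S(g) = -84*g**2 (S(g) = 3*(-28*g**2) = -84*g**2)
S(32)**2 = (-84*32**2)**2 = (-84*1024)**2 = (-86016)**2 = 7398752256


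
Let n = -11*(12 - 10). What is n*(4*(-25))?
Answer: 2200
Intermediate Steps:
n = -22 (n = -11*2 = -22)
n*(4*(-25)) = -88*(-25) = -22*(-100) = 2200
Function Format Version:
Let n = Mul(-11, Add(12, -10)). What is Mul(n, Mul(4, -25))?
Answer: 2200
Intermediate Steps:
n = -22 (n = Mul(-11, 2) = -22)
Mul(n, Mul(4, -25)) = Mul(-22, Mul(4, -25)) = Mul(-22, -100) = 2200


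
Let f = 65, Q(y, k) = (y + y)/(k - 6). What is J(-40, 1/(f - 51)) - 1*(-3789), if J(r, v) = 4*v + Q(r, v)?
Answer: 2209415/581 ≈ 3802.8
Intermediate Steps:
Q(y, k) = 2*y/(-6 + k) (Q(y, k) = (2*y)/(-6 + k) = 2*y/(-6 + k))
J(r, v) = 4*v + 2*r/(-6 + v)
J(-40, 1/(f - 51)) - 1*(-3789) = 2*(-40 + 2*(-6 + 1/(65 - 51))/(65 - 51))/(-6 + 1/(65 - 51)) - 1*(-3789) = 2*(-40 + 2*(-6 + 1/14)/14)/(-6 + 1/14) + 3789 = 2*(-40 + 2*(1/14)*(-6 + 1/14))/(-6 + 1/14) + 3789 = 2*(-40 + 2*(1/14)*(-83/14))/(-83/14) + 3789 = 2*(-14/83)*(-40 - 83/98) + 3789 = 2*(-14/83)*(-4003/98) + 3789 = 8006/581 + 3789 = 2209415/581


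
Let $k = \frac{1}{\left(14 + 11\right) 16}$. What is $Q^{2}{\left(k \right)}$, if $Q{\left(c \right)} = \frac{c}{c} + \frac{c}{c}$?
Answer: $4$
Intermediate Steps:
$k = \frac{1}{400}$ ($k = \frac{1}{25} \cdot \frac{1}{16} = \frac{1}{400} \approx 0.0025$)
$Q{\left(c \right)} = 2$ ($Q{\left(c \right)} = 1 + 1 = 2$)
$Q^{2}{\left(k \right)} = 2^{2} = 4$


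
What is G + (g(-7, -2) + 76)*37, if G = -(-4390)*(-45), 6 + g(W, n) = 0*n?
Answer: -194960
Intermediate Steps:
g(W, n) = -6 (g(W, n) = -6 + 0*n = -6 + 0 = -6)
G = -197550 (G = -1*197550 = -197550)
G + (g(-7, -2) + 76)*37 = -197550 + (-6 + 76)*37 = -197550 + 70*37 = -197550 + 2590 = -194960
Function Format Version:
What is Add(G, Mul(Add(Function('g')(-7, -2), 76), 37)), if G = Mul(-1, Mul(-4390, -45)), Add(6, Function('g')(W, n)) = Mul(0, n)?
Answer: -194960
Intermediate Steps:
Function('g')(W, n) = -6 (Function('g')(W, n) = Add(-6, Mul(0, n)) = Add(-6, 0) = -6)
G = -197550 (G = Mul(-1, 197550) = -197550)
Add(G, Mul(Add(Function('g')(-7, -2), 76), 37)) = Add(-197550, Mul(Add(-6, 76), 37)) = Add(-197550, Mul(70, 37)) = Add(-197550, 2590) = -194960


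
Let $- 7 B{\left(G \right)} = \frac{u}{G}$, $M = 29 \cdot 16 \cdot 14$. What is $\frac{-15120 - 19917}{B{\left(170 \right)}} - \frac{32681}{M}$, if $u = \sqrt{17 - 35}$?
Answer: $- \frac{32681}{6496} - 6949005 i \sqrt{2} \approx -5.0309 - 9.8274 \cdot 10^{6} i$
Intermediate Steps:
$u = 3 i \sqrt{2}$ ($u = \sqrt{-18} = 3 i \sqrt{2} \approx 4.2426 i$)
$M = 6496$ ($M = 464 \cdot 14 = 6496$)
$B{\left(G \right)} = - \frac{3 i \sqrt{2}}{7 G}$ ($B{\left(G \right)} = - \frac{3 i \sqrt{2} \frac{1}{G}}{7} = - \frac{3 i \sqrt{2}}{7 G}$)
$\frac{-15120 - 19917}{B{\left(170 \right)}} - \frac{32681}{M} = \frac{-15120 - 19917}{\left(- \frac{3}{7}\right) i \sqrt{2} \cdot \frac{1}{170}} - \frac{32681}{6496} = - \frac{35037}{\left(- \frac{3}{1190}\right) i \sqrt{2}} - \frac{32681}{6496} = - 35037 \frac{595 i \sqrt{2}}{3} - \frac{32681}{6496} = - 6949005 i \sqrt{2} - \frac{32681}{6496} = - \frac{32681}{6496} - 6949005 i \sqrt{2}$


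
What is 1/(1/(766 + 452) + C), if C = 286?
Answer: 1218/348349 ≈ 0.0034965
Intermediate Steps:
1/(1/(766 + 452) + C) = 1/(1/(766 + 452) + 286) = 1/(1/1218 + 286) = 1/(348349/1218) = 1218/348349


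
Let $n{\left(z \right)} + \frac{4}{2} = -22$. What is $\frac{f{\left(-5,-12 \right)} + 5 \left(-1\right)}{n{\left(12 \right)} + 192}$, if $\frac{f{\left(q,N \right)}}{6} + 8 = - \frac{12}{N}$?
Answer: $- \frac{47}{168} \approx -0.27976$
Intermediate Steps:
$f{\left(q,N \right)} = -48 - \frac{72}{N}$ ($f{\left(q,N \right)} = -48 + 6 \left(- \frac{12}{N}\right) = -48 - \frac{72}{N}$)
$n{\left(z \right)} = -24$ ($n{\left(z \right)} = -2 - 22 = -24$)
$\frac{f{\left(-5,-12 \right)} + 5 \left(-1\right)}{n{\left(12 \right)} + 192} = \frac{\left(-48 - \frac{72}{-12}\right) + 5 \left(-1\right)}{-24 + 192} = \frac{\left(-48 - -6\right) - 5}{168} = \left(\left(-48 + 6\right) - 5\right) \frac{1}{168} = \left(-42 - 5\right) \frac{1}{168} = \left(-47\right) \frac{1}{168} = - \frac{47}{168}$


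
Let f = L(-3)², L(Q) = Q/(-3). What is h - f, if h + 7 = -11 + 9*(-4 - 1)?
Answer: -64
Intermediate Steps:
L(Q) = -Q/3 (L(Q) = Q*(-⅓) = -Q/3)
h = -63 (h = -7 + (-11 + 9*(-4 - 1)) = -7 + (-11 + 9*(-5)) = -7 + (-11 - 45) = -7 - 56 = -63)
f = 1 (f = (-⅓*(-3))² = 1² = 1)
h - f = -63 - 1*1 = -63 - 1 = -64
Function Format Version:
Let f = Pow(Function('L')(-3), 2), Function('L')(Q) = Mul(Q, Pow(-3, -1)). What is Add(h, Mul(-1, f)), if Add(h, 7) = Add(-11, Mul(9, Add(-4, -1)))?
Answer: -64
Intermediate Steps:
Function('L')(Q) = Mul(Rational(-1, 3), Q) (Function('L')(Q) = Mul(Q, Rational(-1, 3)) = Mul(Rational(-1, 3), Q))
h = -63 (h = Add(-7, Add(-11, Mul(9, Add(-4, -1)))) = Add(-7, Add(-11, Mul(9, -5))) = Add(-7, Add(-11, -45)) = Add(-7, -56) = -63)
f = 1 (f = Pow(Mul(Rational(-1, 3), -3), 2) = Pow(1, 2) = 1)
Add(h, Mul(-1, f)) = Add(-63, Mul(-1, 1)) = Add(-63, -1) = -64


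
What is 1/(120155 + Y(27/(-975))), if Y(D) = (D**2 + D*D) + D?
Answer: 105625/12691369112 ≈ 8.3226e-6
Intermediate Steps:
Y(D) = D + 2*D**2 (Y(D) = (D**2 + D**2) + D = 2*D**2 + D = D + 2*D**2)
1/(120155 + Y(27/(-975))) = 1/(120155 + (27/(-975))*(1 + 2*(27/(-975)))) = 1/(120155 + (27*(-1/975))*(1 + 2*(27*(-1/975)))) = 1/(120155 - 9*(1 + 2*(-9/325))/325) = 1/(120155 - 9*(1 - 18/325)/325) = 1/(120155 - 9/325*307/325) = 1/(120155 - 2763/105625) = 1/(12691369112/105625) = 105625/12691369112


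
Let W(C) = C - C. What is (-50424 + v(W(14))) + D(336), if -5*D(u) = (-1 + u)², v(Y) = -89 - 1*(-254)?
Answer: -72704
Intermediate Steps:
W(C) = 0
v(Y) = 165 (v(Y) = -89 + 254 = 165)
D(u) = -(-1 + u)²/5
(-50424 + v(W(14))) + D(336) = (-50424 + 165) - (-1 + 336)²/5 = -50259 - ⅕*335² = -50259 - ⅕*112225 = -50259 - 22445 = -72704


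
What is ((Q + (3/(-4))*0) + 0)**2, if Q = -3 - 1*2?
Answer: 25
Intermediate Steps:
Q = -5 (Q = -3 - 2 = -5)
((Q + (3/(-4))*0) + 0)**2 = ((-5 + (3/(-4))*0) + 0)**2 = ((-5 + (3*(-1/4))*0) + 0)**2 = ((-5 - 3/4*0) + 0)**2 = ((-5 + 0) + 0)**2 = (-5 + 0)**2 = (-5)**2 = 25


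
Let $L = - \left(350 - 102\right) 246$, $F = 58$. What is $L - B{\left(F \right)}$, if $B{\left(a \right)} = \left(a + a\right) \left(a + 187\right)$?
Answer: $-89428$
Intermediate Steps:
$B{\left(a \right)} = 2 a \left(187 + a\right)$
$L = -61008$ ($L = - 248 \cdot 246 = \left(-1\right) 61008 = -61008$)
$L - B{\left(F \right)} = -61008 - 2 \cdot 58 \left(187 + 58\right) = -61008 - 2 \cdot 58 \cdot 245 = -61008 - 28420 = -89428$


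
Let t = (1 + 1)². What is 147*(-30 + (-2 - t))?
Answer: -5292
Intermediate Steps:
t = 4 (t = 2² = 4)
147*(-30 + (-2 - t)) = 147*(-30 + (-2 - 1*4)) = 147*(-30 + (-2 - 4)) = 147*(-30 - 6) = 147*(-36) = -5292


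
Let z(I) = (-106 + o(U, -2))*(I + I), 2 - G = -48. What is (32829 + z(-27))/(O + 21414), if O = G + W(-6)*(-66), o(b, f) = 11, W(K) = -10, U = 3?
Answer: 37959/22124 ≈ 1.7157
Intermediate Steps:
G = 50 (G = 2 - 1*(-48) = 2 + 48 = 50)
O = 710 (O = 50 - 10*(-66) = 50 + 660 = 710)
z(I) = -190*I (z(I) = (-106 + 11)*(I + I) = -190*I)
(32829 + z(-27))/(O + 21414) = (32829 - 190*(-27))/(710 + 21414) = (32829 + 5130)/22124 = 37959*(1/22124) = 37959/22124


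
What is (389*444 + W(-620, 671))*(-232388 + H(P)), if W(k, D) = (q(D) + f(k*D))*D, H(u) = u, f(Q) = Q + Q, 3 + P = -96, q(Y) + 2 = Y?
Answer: 129652705008575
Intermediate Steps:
q(Y) = -2 + Y
P = -99 (P = -3 - 96 = -99)
f(Q) = 2*Q
W(k, D) = D*(-2 + D + 2*D*k) (W(k, D) = ((-2 + D) + 2*(k*D))*D = ((-2 + D) + 2*(D*k))*D = ((-2 + D) + 2*D*k)*D = (-2 + D + 2*D*k)*D = D*(-2 + D + 2*D*k))
(389*444 + W(-620, 671))*(-232388 + H(P)) = (389*444 + 671*(-2 + 671 + 2*671*(-620)))*(-232388 - 99) = (172716 + 671*(-2 + 671 - 832040))*(-232487) = (172716 + 671*(-831371))*(-232487) = (172716 - 557849941)*(-232487) = -557677225*(-232487) = 129652705008575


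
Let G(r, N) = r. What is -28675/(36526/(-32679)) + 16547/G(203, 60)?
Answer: 27261381671/1059254 ≈ 25736.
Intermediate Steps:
-28675/(36526/(-32679)) + 16547/G(203, 60) = -28675/(36526/(-32679)) + 16547/203 = -28675/(36526*(-1/32679)) + 16547*(1/203) = -28675/(-36526/32679) + 16547/203 = -28675*(-32679/36526) + 16547/203 = 937070325/36526 + 16547/203 = 27261381671/1059254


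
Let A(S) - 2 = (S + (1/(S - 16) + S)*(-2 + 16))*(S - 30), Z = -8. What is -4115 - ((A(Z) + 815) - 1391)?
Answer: -48739/6 ≈ -8123.2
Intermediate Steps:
A(S) = 2 + (-30 + S)*(14/(-16 + S) + 15*S) (A(S) = 2 + (S + (1/(S - 16) + S)*(-2 + 16))*(S - 30) = 2 + (S + (1/(-16 + S) + S)*14)*(-30 + S) = 2 + (S + (S + 1/(-16 + S))*14)*(-30 + S) = 2 + (S + (14*S + 14/(-16 + S)))*(-30 + S) = 2 + (14/(-16 + S) + 15*S)*(-30 + S) = 2 + (-30 + S)*(14/(-16 + S) + 15*S))
-4115 - ((A(Z) + 815) - 1391) = -4115 - (((-452 - 690*(-8)**2 + 15*(-8)**3 + 7216*(-8))/(-16 - 8) + 815) - 1391) = -4115 - (((-452 - 690*64 + 15*(-512) - 57728)/(-24) + 815) - 1391) = -4115 - ((-(-452 - 44160 - 7680 - 57728)/24 + 815) - 1391) = -4115 - ((-1/24*(-110020) + 815) - 1391) = -4115 - ((27505/6 + 815) - 1391) = -4115 - (32395/6 - 1391) = -4115 - 1*24049/6 = -4115 - 24049/6 = -48739/6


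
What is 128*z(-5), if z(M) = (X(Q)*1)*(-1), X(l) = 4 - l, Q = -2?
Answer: -768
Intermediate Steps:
z(M) = -6 (z(M) = ((4 - 1*(-2))*1)*(-1) = ((4 + 2)*1)*(-1) = (6*1)*(-1) = 6*(-1) = -6)
128*z(-5) = 128*(-6) = -768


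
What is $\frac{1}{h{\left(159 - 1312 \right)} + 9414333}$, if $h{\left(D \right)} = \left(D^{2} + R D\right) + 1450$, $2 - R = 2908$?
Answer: $\frac{1}{14095810} \approx 7.0943 \cdot 10^{-8}$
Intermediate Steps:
$R = -2906$ ($R = 2 - 2908 = -2906$)
$h{\left(D \right)} = 1450 + D^{2} - 2906 D$ ($h{\left(D \right)} = \left(D^{2} - 2906 D\right) + 1450 = 1450 + D^{2} - 2906 D$)
$\frac{1}{h{\left(159 - 1312 \right)} + 9414333} = \frac{1}{\left(1450 + \left(159 - 1312\right)^{2} - 2906 \left(159 - 1312\right)\right) + 9414333} = \frac{1}{\left(1450 + \left(-1153\right)^{2} - -3350618\right) + 9414333} = \frac{1}{\left(1450 + 1329409 + 3350618\right) + 9414333} = \frac{1}{4681477 + 9414333} = \frac{1}{14095810}$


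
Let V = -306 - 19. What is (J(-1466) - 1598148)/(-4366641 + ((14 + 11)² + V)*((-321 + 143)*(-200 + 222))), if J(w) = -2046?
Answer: 533398/1847147 ≈ 0.28877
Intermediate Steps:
V = -325
(J(-1466) - 1598148)/(-4366641 + ((14 + 11)² + V)*((-321 + 143)*(-200 + 222))) = (-2046 - 1598148)/(-4366641 + ((14 + 11)² - 325)*((-321 + 143)*(-200 + 222))) = -1600194/(-4366641 + (25² - 325)*(-178*22)) = -1600194/(-4366641 + (625 - 325)*(-3916)) = -1600194/(-4366641 + 300*(-3916)) = -1600194/(-4366641 - 1174800) = -1600194/(-5541441) = -1600194*(-1/5541441) = 533398/1847147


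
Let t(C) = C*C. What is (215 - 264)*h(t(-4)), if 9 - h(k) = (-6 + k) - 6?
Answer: -245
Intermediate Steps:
t(C) = C**2
h(k) = 21 - k (h(k) = 9 - ((-6 + k) - 6) = 9 - (-12 + k) = 9 + (12 - k) = 21 - k)
(215 - 264)*h(t(-4)) = (215 - 264)*(21 - 1*(-4)**2) = -49*(21 - 1*16) = -49*(21 - 16) = -49*5 = -245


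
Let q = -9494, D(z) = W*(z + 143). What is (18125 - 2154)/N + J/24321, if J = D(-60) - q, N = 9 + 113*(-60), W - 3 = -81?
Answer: -40886919/18297499 ≈ -2.2346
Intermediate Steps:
W = -78 (W = 3 - 81 = -78)
N = -6771 (N = 9 - 6780 = -6771)
D(z) = -11154 - 78*z (D(z) = -78*(z + 143) = -78*(143 + z) = -11154 - 78*z)
J = 3020 (J = (-11154 - 78*(-60)) - 1*(-9494) = (-11154 + 4680) + 9494 = -6474 + 9494 = 3020)
(18125 - 2154)/N + J/24321 = (18125 - 2154)/(-6771) + 3020/24321 = 15971*(-1/6771) + 3020*(1/24321) = -15971/6771 + 3020/24321 = -40886919/18297499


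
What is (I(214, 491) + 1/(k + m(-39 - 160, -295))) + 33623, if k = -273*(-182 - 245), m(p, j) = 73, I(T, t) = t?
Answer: 3979193417/116644 ≈ 34114.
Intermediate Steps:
k = 116571 (k = -273*(-427) = 116571)
(I(214, 491) + 1/(k + m(-39 - 160, -295))) + 33623 = (491 + 1/(116571 + 73)) + 33623 = (491 + 1/116644) + 33623 = 57272205/116644 + 33623 = 3979193417/116644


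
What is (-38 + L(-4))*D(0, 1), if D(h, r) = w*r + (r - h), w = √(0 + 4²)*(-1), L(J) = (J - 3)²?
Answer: -33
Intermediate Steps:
L(J) = (-3 + J)²
w = -4 (w = √(0 + 16)*(-1) = √16*(-1) = 4*(-1) = -4)
D(h, r) = -h - 3*r (D(h, r) = -4*r + (r - h) = -h - 3*r)
(-38 + L(-4))*D(0, 1) = (-38 + (-3 - 4)²)*(-1*0 - 3*1) = (-38 + (-7)²)*(0 - 3) = (-38 + 49)*(-3) = 11*(-3) = -33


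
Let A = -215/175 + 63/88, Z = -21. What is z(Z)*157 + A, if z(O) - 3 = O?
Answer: -8705659/3080 ≈ -2826.5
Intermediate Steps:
z(O) = 3 + O
A = -1579/3080 (A = -215*1/175 + 63*(1/88) = -43/35 + 63/88 = -1579/3080 ≈ -0.51266)
z(Z)*157 + A = (3 - 21)*157 - 1579/3080 = -18*157 - 1579/3080 = -2826 - 1579/3080 = -8705659/3080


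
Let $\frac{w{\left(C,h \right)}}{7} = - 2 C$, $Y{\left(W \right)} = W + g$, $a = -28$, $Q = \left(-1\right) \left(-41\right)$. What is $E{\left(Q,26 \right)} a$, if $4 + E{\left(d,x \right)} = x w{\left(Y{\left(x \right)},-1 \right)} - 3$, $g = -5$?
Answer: $214228$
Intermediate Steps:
$Q = 41$
$Y{\left(W \right)} = -5 + W$ ($Y{\left(W \right)} = W - 5 = -5 + W$)
$w{\left(C,h \right)} = - 14 C$ ($w{\left(C,h \right)} = 7 \left(- 2 C\right) = - 14 C$)
$E{\left(d,x \right)} = -7 + x \left(70 - 14 x\right)$ ($E{\left(d,x \right)} = -4 + \left(x \left(- 14 \left(-5 + x\right)\right) - 3\right) = -4 + \left(x \left(70 - 14 x\right) - 3\right) = -4 + \left(-3 + x \left(70 - 14 x\right)\right) = -7 + x \left(70 - 14 x\right)$)
$E{\left(Q,26 \right)} a = \left(-7 + 14 \cdot 26 \left(5 - 26\right)\right) \left(-28\right) = \left(-7 + 14 \cdot 26 \left(-21\right)\right) \left(-28\right) = \left(-7 - 7644\right) \left(-28\right) = \left(-7651\right) \left(-28\right) = 214228$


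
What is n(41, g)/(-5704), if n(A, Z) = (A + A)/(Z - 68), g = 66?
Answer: 41/5704 ≈ 0.0071879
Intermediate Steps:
n(A, Z) = 2*A/(-68 + Z) (n(A, Z) = (2*A)/(-68 + Z) = 2*A/(-68 + Z))
n(41, g)/(-5704) = (2*41/(-68 + 66))/(-5704) = (2*41/(-2))*(-1/5704) = (2*41*(-½))*(-1/5704) = -41*(-1/5704) = 41/5704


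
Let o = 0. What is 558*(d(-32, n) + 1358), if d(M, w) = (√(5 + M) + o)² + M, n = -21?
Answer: 724842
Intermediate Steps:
d(M, w) = 5 + 2*M (d(M, w) = (√(5 + M) + 0)² + M = (√(5 + M))² + M = (5 + M) + M = 5 + 2*M)
558*(d(-32, n) + 1358) = 558*((5 + 2*(-32)) + 1358) = 558*((5 - 64) + 1358) = 558*(-59 + 1358) = 558*1299 = 724842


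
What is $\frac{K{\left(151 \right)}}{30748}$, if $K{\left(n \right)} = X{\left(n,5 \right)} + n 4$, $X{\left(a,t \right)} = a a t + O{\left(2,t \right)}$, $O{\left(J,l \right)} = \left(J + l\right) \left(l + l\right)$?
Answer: $\frac{114679}{30748} \approx 3.7296$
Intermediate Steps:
$O{\left(J,l \right)} = 2 l \left(J + l\right)$ ($O{\left(J,l \right)} = \left(J + l\right) 2 l = 2 l \left(J + l\right)$)
$X{\left(a,t \right)} = t a^{2} + 2 t \left(2 + t\right)$ ($X{\left(a,t \right)} = a a t + 2 t \left(2 + t\right) = a^{2} t + 2 t \left(2 + t\right) = t a^{2} + 2 t \left(2 + t\right)$)
$K{\left(n \right)} = 70 + 4 n + 5 n^{2}$ ($K{\left(n \right)} = 5 \left(4 + n^{2} + 2 \cdot 5\right) + n 4 = 5 \left(4 + n^{2} + 10\right) + 4 n = 5 \left(14 + n^{2}\right) + 4 n = \left(70 + 5 n^{2}\right) + 4 n = 70 + 4 n + 5 n^{2}$)
$\frac{K{\left(151 \right)}}{30748} = \frac{70 + 4 \cdot 151 + 5 \cdot 151^{2}}{30748} = \left(70 + 604 + 5 \cdot 22801\right) \frac{1}{30748} = \left(70 + 604 + 114005\right) \frac{1}{30748} = 114679 \cdot \frac{1}{30748} = \frac{114679}{30748}$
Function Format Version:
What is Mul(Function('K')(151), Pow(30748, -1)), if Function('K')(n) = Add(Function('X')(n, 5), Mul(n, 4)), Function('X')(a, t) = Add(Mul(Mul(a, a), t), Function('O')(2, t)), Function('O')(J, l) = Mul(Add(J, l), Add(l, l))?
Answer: Rational(114679, 30748) ≈ 3.7296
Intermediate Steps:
Function('O')(J, l) = Mul(2, l, Add(J, l)) (Function('O')(J, l) = Mul(Add(J, l), Mul(2, l)) = Mul(2, l, Add(J, l)))
Function('X')(a, t) = Add(Mul(t, Pow(a, 2)), Mul(2, t, Add(2, t))) (Function('X')(a, t) = Add(Mul(Mul(a, a), t), Mul(2, t, Add(2, t))) = Add(Mul(Pow(a, 2), t), Mul(2, t, Add(2, t))) = Add(Mul(t, Pow(a, 2)), Mul(2, t, Add(2, t))))
Function('K')(n) = Add(70, Mul(4, n), Mul(5, Pow(n, 2))) (Function('K')(n) = Add(Mul(5, Add(4, Pow(n, 2), Mul(2, 5))), Mul(n, 4)) = Add(Mul(5, Add(4, Pow(n, 2), 10)), Mul(4, n)) = Add(Mul(5, Add(14, Pow(n, 2))), Mul(4, n)) = Add(Add(70, Mul(5, Pow(n, 2))), Mul(4, n)) = Add(70, Mul(4, n), Mul(5, Pow(n, 2))))
Mul(Function('K')(151), Pow(30748, -1)) = Mul(Add(70, Mul(4, 151), Mul(5, Pow(151, 2))), Pow(30748, -1)) = Mul(Add(70, 604, Mul(5, 22801)), Rational(1, 30748)) = Mul(Add(70, 604, 114005), Rational(1, 30748)) = Mul(114679, Rational(1, 30748)) = Rational(114679, 30748)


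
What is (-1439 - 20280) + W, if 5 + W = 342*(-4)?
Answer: -23092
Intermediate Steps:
W = -1373 (W = -5 + 342*(-4) = -5 - 1368 = -1373)
(-1439 - 20280) + W = (-1439 - 20280) - 1373 = -21719 - 1373 = -23092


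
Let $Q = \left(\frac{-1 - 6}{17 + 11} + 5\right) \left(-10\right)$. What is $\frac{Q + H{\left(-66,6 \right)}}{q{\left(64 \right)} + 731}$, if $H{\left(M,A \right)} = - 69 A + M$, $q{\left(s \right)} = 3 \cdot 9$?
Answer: $- \frac{1055}{1516} \approx -0.69591$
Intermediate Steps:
$q{\left(s \right)} = 27$
$H{\left(M,A \right)} = M - 69 A$
$Q = - \frac{95}{2}$ ($Q = \left(- \frac{7}{28} + 5\right) \left(-10\right) = \left(\left(-7\right) \frac{1}{28} + 5\right) \left(-10\right) = \left(- \frac{1}{4} + 5\right) \left(-10\right) = \frac{19}{4} \left(-10\right) = - \frac{95}{2} \approx -47.5$)
$\frac{Q + H{\left(-66,6 \right)}}{q{\left(64 \right)} + 731} = \frac{- \frac{95}{2} - 480}{27 + 731} = \frac{- \frac{95}{2} - 480}{758} = \left(- \frac{95}{2} - 480\right) \frac{1}{758} = \left(- \frac{1055}{2}\right) \frac{1}{758} = - \frac{1055}{1516}$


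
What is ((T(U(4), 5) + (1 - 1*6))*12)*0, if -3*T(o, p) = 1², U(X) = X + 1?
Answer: 0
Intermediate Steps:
U(X) = 1 + X
T(o, p) = -⅓ (T(o, p) = -⅓*1² = -⅓*1 = -⅓)
((T(U(4), 5) + (1 - 1*6))*12)*0 = ((-⅓ + (1 - 1*6))*12)*0 = ((-⅓ + (1 - 6))*12)*0 = ((-⅓ - 5)*12)*0 = -16/3*12*0 = -64*0 = 0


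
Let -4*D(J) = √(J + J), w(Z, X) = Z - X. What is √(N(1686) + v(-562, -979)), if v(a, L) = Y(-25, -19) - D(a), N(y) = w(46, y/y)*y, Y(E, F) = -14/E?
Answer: √(7587056 + 50*I*√281)/10 ≈ 275.45 + 0.015214*I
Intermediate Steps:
N(y) = 45*y (N(y) = (46 - y/y)*y = (46 - 1*1)*y = (46 - 1)*y = 45*y)
D(J) = -√2*√J/4 (D(J) = -√(J + J)/4 = -√2*√J/4)
v(a, L) = 14/25 + √2*√a/4 (v(a, L) = -14/(-25) - (-1)*√2*√a/4 = -14*(-1/25) + √2*√a/4 = 14/25 + √2*√a/4)
√(N(1686) + v(-562, -979)) = √(45*1686 + (14/25 + √2*√(-562)/4)) = √(75870 + (14/25 + √2*(I*√562)/4)) = √(75870 + (14/25 + I*√281/2)) = √(1896764/25 + I*√281/2)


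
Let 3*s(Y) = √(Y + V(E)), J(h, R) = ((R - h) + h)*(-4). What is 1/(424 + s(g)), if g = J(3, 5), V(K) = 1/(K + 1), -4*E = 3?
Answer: 477/202250 - 3*I/404500 ≈ 0.0023585 - 7.4166e-6*I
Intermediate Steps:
E = -¾ (E = -¼*3 = -¾ ≈ -0.75000)
V(K) = 1/(1 + K)
J(h, R) = -4*R (J(h, R) = R*(-4) = -4*R)
g = -20 (g = -4*5 = -20)
s(Y) = √(4 + Y)/3 (s(Y) = √(Y + 1/(1 - ¾))/3 = √(Y + 1/(¼))/3 = √(Y + 4)/3 = √(4 + Y)/3)
1/(424 + s(g)) = 1/(424 + √(4 - 20)/3) = 1/(424 + √(-16)/3) = 1/(424 + (4*I)/3) = 1/(424 + 4*I/3) = 9*(424 - 4*I/3)/1618000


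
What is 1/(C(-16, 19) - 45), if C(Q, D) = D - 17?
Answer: -1/43 ≈ -0.023256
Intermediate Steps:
C(Q, D) = -17 + D
1/(C(-16, 19) - 45) = 1/((-17 + 19) - 45) = 1/(2 - 45) = 1/(-43) = -1/43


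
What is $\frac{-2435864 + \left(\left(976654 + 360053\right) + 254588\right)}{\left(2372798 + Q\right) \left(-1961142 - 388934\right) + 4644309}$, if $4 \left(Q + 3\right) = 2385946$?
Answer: $\frac{93841}{775336949565} \approx 1.2103 \cdot 10^{-7}$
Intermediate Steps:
$Q = \frac{1192967}{2}$ ($Q = -3 + \frac{1}{4} \cdot 2385946 = -3 + \frac{1192973}{2} = \frac{1192967}{2} \approx 5.9648 \cdot 10^{5}$)
$\frac{-2435864 + \left(\left(976654 + 360053\right) + 254588\right)}{\left(2372798 + Q\right) \left(-1961142 - 388934\right) + 4644309} = \frac{-2435864 + \left(\left(976654 + 360053\right) + 254588\right)}{\left(2372798 + \frac{1192967}{2}\right) \left(-1961142 - 388934\right) + 4644309} = \frac{-2435864 + \left(1336707 + 254588\right)}{\frac{5938563}{2} \left(-2350076\right) + 4644309} = \frac{-2435864 + 1591295}{-6978037190394 + 4644309} = - \frac{844569}{-6978032546085} = \left(-844569\right) \left(- \frac{1}{6978032546085}\right) = \frac{93841}{775336949565}$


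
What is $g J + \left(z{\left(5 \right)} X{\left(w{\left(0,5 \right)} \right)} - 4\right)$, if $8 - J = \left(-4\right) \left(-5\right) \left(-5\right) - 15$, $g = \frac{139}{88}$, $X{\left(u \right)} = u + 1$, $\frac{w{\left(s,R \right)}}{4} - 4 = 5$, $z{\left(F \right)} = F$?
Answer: $\frac{33025}{88} \approx 375.28$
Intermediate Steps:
$w{\left(s,R \right)} = 36$ ($w{\left(s,R \right)} = 16 + 4 \cdot 5 = 16 + 20 = 36$)
$X{\left(u \right)} = 1 + u$
$g = \frac{139}{88}$ ($g = 139 \cdot \frac{1}{88} = \frac{139}{88} \approx 1.5795$)
$J = 123$ ($J = 8 - \left(\left(-4\right) \left(-5\right) \left(-5\right) - 15\right) = 8 - \left(20 \left(-5\right) - 15\right) = 8 - \left(-100 - 15\right) = 8 - -115 = 8 + 115 = 123$)
$g J + \left(z{\left(5 \right)} X{\left(w{\left(0,5 \right)} \right)} - 4\right) = \frac{139}{88} \cdot 123 - \left(4 - 5 \left(1 + 36\right)\right) = \frac{17097}{88} + \left(5 \cdot 37 - 4\right) = \frac{17097}{88} + \left(185 - 4\right) = \frac{17097}{88} + 181 = \frac{33025}{88}$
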